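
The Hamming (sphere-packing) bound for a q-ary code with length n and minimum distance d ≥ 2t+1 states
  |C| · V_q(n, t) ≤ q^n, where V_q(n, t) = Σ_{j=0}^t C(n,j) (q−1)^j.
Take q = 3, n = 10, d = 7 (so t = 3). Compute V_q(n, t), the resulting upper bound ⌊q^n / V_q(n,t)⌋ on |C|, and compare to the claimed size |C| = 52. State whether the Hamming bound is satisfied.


V_q(n, t) = 1161, q^n = 59049, Hamming bound = 50, |C| = 52 > bound (violated).

Step 1: Compute V_q(n, t) = Σ_{j=0}^3 C(n, j) (q−1)^j.
  j = 0: C(10,0)·(2)^0 = 1·1 = 1.
  j = 1: C(10,1)·(2)^1 = 10·2 = 20.
  j = 2: C(10,2)·(2)^2 = 45·4 = 180.
  j = 3: C(10,3)·(2)^3 = 120·8 = 960.
  V_q(n, t) = 1 + 20 + 180 + 960 = 1161.
Step 2: q^n = 3^10 = 59049.
Step 3: Hamming bound ⌊q^n / V_q(n,t)⌋ = ⌊59049/1161⌋ = 50.
Step 4: Compare |C| = 52 to 50: violated.
The claimed |C| lies above the Hamming bound, so no 3-ary code of length 10 with d ≥ 7 can have 52 codewords.


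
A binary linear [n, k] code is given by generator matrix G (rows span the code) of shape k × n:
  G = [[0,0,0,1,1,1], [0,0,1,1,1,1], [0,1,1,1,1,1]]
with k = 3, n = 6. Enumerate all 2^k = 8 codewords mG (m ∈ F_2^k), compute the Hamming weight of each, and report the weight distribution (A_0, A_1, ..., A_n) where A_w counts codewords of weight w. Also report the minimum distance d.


Weight distribution: A_0 = 1, A_1 = 2, A_2 = 1, A_3 = 1, A_4 = 2, A_5 = 1. Minimum distance d = 1.

Enumerate all 2^3 = 8 messages m ∈ F_2^3.
For each, compute codeword c = mG in F_2^6, then tally its weight.
  m = 000 → c = 000000, weight = 0.
  m = 100 → c = 000111, weight = 3.
  m = 010 → c = 001111, weight = 4.
  m = 110 → c = 001000, weight = 1.
  m = 001 → c = 011111, weight = 5.
  m = 101 → c = 011000, weight = 2.
  m = 011 → c = 010000, weight = 1.
  m = 111 → c = 010111, weight = 4.
Tally weights:
  weight 0: 1 codewords.
  weight 1: 2 codewords.
  weight 2: 1 codewords.
  weight 3: 1 codewords.
  weight 4: 2 codewords.
  weight 5: 1 codewords.
Minimum distance d = smallest w > 0 with A_w > 0 = 1.
Sanity: Σ A_w = 8 = 2^3 = 8 ✓.


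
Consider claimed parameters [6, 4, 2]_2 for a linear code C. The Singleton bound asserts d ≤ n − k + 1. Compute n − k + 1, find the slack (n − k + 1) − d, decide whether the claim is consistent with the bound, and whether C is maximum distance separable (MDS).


Singleton RHS = n − k + 1 = 3, slack = 1, bound satisfied, not MDS.

Singleton bound: d ≤ n − k + 1.
Here n = 6, k = 4, so n − k + 1 = 3.
Given d = 2, check d ≤ 3: YES.
Slack = (n − k + 1) − d = 1.
The code is NOT MDS (slack = 1 > 0).
Description: the claimed parameters are [6, 4, 2]_2; such a code would be non-MDS.


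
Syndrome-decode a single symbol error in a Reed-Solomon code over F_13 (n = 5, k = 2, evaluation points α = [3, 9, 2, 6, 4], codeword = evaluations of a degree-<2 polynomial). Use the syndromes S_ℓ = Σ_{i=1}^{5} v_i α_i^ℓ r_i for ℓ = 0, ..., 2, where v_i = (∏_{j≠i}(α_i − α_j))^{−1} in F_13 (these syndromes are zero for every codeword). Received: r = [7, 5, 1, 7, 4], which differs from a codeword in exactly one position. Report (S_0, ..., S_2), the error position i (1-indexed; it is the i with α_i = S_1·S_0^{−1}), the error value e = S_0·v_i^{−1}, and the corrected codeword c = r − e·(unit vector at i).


S = (3, 9, 1), error at position 1, error magnitude e = 11, c = [9, 5, 1, 7, 4].

Step 1: column multipliers v_i = (∏_{j≠i}(α_i − α_j))^{−1} mod 13.
  i = 1 (α = 3): (3−9)(3−2)(3−6)(3−4) = (−6)·1·(−3)·(−1) = −18 ≡ 8, so v_1 = 8^{−1} = 5 (mod 13).
  i = 2 (α = 9): (9−3)(9−2)(9−6)(9−4) = 6·7·3·5 = 630 ≡ 6, so v_2 = 6^{−1} = 11 (mod 13).
  i = 3 (α = 2): (2−3)(2−9)(2−6)(2−4) = (−1)·(−7)·(−4)·(−2) = 56 ≡ 4, so v_3 = 4^{−1} = 10 (mod 13).
  i = 4 (α = 6): (6−3)(6−9)(6−2)(6−4) = 3·(−3)·4·2 = −72 ≡ 6, so v_4 = 6^{−1} = 11 (mod 13).
  i = 5 (α = 4): (4−3)(4−9)(4−2)(4−6) = 1·(−5)·2·(−2) = 20 ≡ 7, so v_5 = 7^{−1} = 2 (mod 13).
  v = [5, 11, 10, 11, 2].
Step 2: syndromes of r = [7, 5, 1, 7, 4] (all sums mod 13).
  S_0 = Σ v_i r_i = 5·7 + 11·5 + 10·1 + 11·7 + 2·4 = 185 ≡ 3.
  S_1 = Σ v_i α_i r_i = 5·3·7 + 11·9·5 + 10·2·1 + 11·6·7 + 2·4·4 = 1114 ≡ 9.
  α_i^2 mod 13 = [9, 3, 4, 10, 3].
  S_2 = Σ v_i α_i^2 r_i = 5·9·7 + 11·3·5 + 10·4·1 + 11·10·7 + 2·3·4 = 1314 ≡ 1.
  S = (3, 9, 1) ≠ 0, so r is not a codeword (an error is present).
Step 3: locate the error. For a single error e at position i, S_ℓ = v_i·e·α_i^ℓ, so α_err = S_1/S_0.
  S_0^{−1} = 3^{−1} = 9 (mod 13), so α_err = 9·9 = 81 ≡ 3 = α_1. Error position i = 1.
  Consistency check: S_2/S_1 = 1·3 = 3 ≡ 3 = α_err ✓ (single-error assumption holds).
Step 4: error magnitude e = S_0/v_1 = S_0·∏_{j≠1}(α_1 − α_j) = 3·8 = 24 ≡ 11 (mod 13).
Step 5: correct position 1: c_1 = r_1 − e = 7 − 11 ≡ 9 (mod 13). Hence c = [9, 5, 1, 7, 4].
  Check: interpolating c through the α_i gives m(x) = 11 + 8·x (degree < 2) with m(α_i) = c_i for every i, so c is indeed a codeword.


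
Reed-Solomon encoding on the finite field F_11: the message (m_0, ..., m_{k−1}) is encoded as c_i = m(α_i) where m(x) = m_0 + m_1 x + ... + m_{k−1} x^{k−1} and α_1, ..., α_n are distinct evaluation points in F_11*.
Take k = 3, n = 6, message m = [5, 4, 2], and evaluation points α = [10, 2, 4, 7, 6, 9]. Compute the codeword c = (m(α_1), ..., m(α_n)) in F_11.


c = [3, 10, 9, 10, 2, 5]

Message polynomial: m(x) = 5 + 4·x + 2·x^2 (mod 11).
For each evaluation point α_i, compute m(α_i) mod 11:
  α_1 = 10: Horner steps 2 → 2 → 3, so m(10) = 3.
  α_2 = 2: Horner steps 2 → 8 → 10, so m(2) = 10.
  α_3 = 4: Horner steps 2 → 1 → 9, so m(4) = 9.
  α_4 = 7: Horner steps 2 → 7 → 10, so m(7) = 10.
  α_5 = 6: Horner steps 2 → 5 → 2, so m(6) = 2.
  α_6 = 9: Horner steps 2 → 0 → 5, so m(9) = 5.
Codeword c = [3, 10, 9, 10, 2, 5] ∈ F_11^6.


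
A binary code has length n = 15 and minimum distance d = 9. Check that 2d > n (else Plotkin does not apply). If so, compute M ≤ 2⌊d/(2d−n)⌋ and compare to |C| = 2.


Plotkin bound M ≤ 6; given |C| = 2 ≤ bound (satisfied).

Check applicability: 2d = 18, n = 15.
2d − n = 3 > 0, so Plotkin applies.
Compute d/(2d−n) = 9/3 ≈ 3.0000.
⌊d/(2d−n)⌋ = 3.
Plotkin bound: M ≤ 2·3 = 6.
Given |C| = 2, check: satisfied.
This |C| is below the Plotkin bound.


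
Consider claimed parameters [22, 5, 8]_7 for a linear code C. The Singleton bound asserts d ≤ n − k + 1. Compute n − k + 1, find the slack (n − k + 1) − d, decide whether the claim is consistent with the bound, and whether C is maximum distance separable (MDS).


Singleton RHS = n − k + 1 = 18, slack = 10, bound satisfied, not MDS.

Singleton bound: d ≤ n − k + 1.
Here n = 22, k = 5, so n − k + 1 = 18.
Given d = 8, check d ≤ 18: YES.
Slack = (n − k + 1) − d = 10.
The code is NOT MDS (slack = 10 > 0).
Description: the claimed parameters are [22, 5, 8]_7; such a code would be non-MDS.


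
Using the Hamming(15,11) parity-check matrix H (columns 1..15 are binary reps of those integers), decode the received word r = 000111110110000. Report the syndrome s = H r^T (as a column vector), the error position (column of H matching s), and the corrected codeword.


s = (1, 0, 0, 1)^T, error position = 9, corrected codeword c = 000111111110000

Compute s = H r^T mod 2 one row at a time:
  s_1 = 1 + 0 + 1 + 1 + 0 + 0 + 0 + 0 = 3 ≡ 1 (mod 2).
  s_2 = 1 + 1 + 1 + 1 + 0 + 0 + 0 + 0 = 4 ≡ 0 (mod 2).
  s_3 = 0 + 0 + 1 + 1 + 1 + 1 + 0 + 0 = 4 ≡ 0 (mod 2).
  s_4 = 0 + 0 + 1 + 1 + 0 + 1 + 0 + 0 = 3 ≡ 1 (mod 2).
s = (1, 0, 0, 1)^T — this equals column 9 of H (binary 1001), so error is at position 9.
Correct: flip bit 9 of r = 000111110110000 to get c = 000111111110000.


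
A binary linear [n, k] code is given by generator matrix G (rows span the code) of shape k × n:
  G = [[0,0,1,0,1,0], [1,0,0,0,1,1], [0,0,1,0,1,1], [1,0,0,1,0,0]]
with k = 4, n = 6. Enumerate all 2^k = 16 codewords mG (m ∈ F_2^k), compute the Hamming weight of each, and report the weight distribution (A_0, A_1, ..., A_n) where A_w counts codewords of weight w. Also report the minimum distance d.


Weight distribution: A_0 = 1, A_1 = 1, A_2 = 6, A_3 = 6, A_4 = 1, A_5 = 1. Minimum distance d = 1.

Enumerate all 2^4 = 16 messages m ∈ F_2^4.
For each, compute codeword c = mG in F_2^6, then tally its weight.
  m = 0000 → c = 000000, weight = 0.
  m = 1000 → c = 001010, weight = 2.
  m = 0100 → c = 100011, weight = 3.
  m = 1100 → c = 101001, weight = 3.
  m = 0010 → c = 001011, weight = 3.
  m = 1010 → c = 000001, weight = 1.
  m = 0110 → c = 101000, weight = 2.
  m = 1110 → c = 100010, weight = 2.
  m = 0001 → c = 100100, weight = 2.
  m = 1001 → c = 101110, weight = 4.
  m = 0101 → c = 000111, weight = 3.
  m = 1101 → c = 001101, weight = 3.
  m = 0011 → c = 101111, weight = 5.
  m = 1011 → c = 100101, weight = 3.
  m = 0111 → c = 001100, weight = 2.
  m = 1111 → c = 000110, weight = 2.
Tally weights:
  weight 0: 1 codewords.
  weight 1: 1 codewords.
  weight 2: 6 codewords.
  weight 3: 6 codewords.
  weight 4: 1 codewords.
  weight 5: 1 codewords.
Minimum distance d = smallest w > 0 with A_w > 0 = 1.
Sanity: Σ A_w = 16 = 2^4 = 16 ✓.


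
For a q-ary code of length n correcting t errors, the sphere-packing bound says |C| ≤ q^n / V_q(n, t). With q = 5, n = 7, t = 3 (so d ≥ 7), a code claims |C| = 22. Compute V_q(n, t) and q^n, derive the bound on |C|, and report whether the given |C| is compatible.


V_q(n, t) = 2605, q^n = 78125, Hamming bound = 29, |C| = 22 ≤ bound (satisfied).

Step 1: Compute V_q(n, t) = Σ_{j=0}^3 C(n, j) (q−1)^j.
  j = 0: C(7,0)·(4)^0 = 1·1 = 1.
  j = 1: C(7,1)·(4)^1 = 7·4 = 28.
  j = 2: C(7,2)·(4)^2 = 21·16 = 336.
  j = 3: C(7,3)·(4)^3 = 35·64 = 2240.
  V_q(n, t) = 1 + 28 + 336 + 2240 = 2605.
Step 2: q^n = 5^7 = 78125.
Step 3: Hamming bound ⌊q^n / V_q(n,t)⌋ = ⌊78125/2605⌋ = 29.
Step 4: Compare |C| = 22 to 29: satisfied.
The claimed |C| lies below the Hamming bound.


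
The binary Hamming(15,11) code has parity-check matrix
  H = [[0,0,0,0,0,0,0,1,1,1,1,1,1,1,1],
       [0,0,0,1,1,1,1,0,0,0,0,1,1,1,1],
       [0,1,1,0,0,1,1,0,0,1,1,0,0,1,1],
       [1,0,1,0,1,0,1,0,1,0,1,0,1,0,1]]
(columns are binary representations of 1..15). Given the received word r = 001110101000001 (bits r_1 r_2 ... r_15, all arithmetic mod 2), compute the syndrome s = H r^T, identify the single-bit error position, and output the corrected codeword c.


s = (0, 0, 1, 1)^T, error position = 3, corrected codeword c = 000110101000001

Compute s = H r^T mod 2 one row at a time:
  s_1 = 0 + 1 + 0 + 0 + 0 + 0 + 0 + 1 = 2 ≡ 0 (mod 2).
  s_2 = 1 + 1 + 0 + 1 + 0 + 0 + 0 + 1 = 4 ≡ 0 (mod 2).
  s_3 = 0 + 1 + 0 + 1 + 0 + 0 + 0 + 1 = 3 ≡ 1 (mod 2).
  s_4 = 0 + 1 + 1 + 1 + 1 + 0 + 0 + 1 = 5 ≡ 1 (mod 2).
s = (0, 0, 1, 1)^T — this equals column 3 of H (binary 0011), so error is at position 3.
Correct: flip bit 3 of r = 001110101000001 to get c = 000110101000001.


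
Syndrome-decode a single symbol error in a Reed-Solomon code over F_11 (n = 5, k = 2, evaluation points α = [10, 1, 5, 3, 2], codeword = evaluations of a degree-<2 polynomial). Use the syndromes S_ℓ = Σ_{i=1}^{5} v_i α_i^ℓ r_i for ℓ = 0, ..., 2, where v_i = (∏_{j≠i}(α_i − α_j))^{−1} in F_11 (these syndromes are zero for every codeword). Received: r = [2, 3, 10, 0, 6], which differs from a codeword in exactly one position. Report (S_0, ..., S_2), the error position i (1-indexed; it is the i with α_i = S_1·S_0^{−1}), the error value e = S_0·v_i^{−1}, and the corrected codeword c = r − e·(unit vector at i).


S = (4, 4, 4), error at position 2, error magnitude e = 2, c = [2, 1, 10, 0, 6].

Step 1: column multipliers v_i = (∏_{j≠i}(α_i − α_j))^{−1} mod 11.
  i = 1 (α = 10): (10−1)(10−5)(10−3)(10−2) = 9·5·7·8 = 2520 ≡ 1, so v_1 = 1^{−1} = 1 (mod 11).
  i = 2 (α = 1): (1−10)(1−5)(1−3)(1−2) = (−9)·(−4)·(−2)·(−1) = 72 ≡ 6, so v_2 = 6^{−1} = 2 (mod 11).
  i = 3 (α = 5): (5−10)(5−1)(5−3)(5−2) = (−5)·4·2·3 = −120 ≡ 1, so v_3 = 1^{−1} = 1 (mod 11).
  i = 4 (α = 3): (3−10)(3−1)(3−5)(3−2) = (−7)·2·(−2)·1 = 28 ≡ 6, so v_4 = 6^{−1} = 2 (mod 11).
  i = 5 (α = 2): (2−10)(2−1)(2−5)(2−3) = (−8)·1·(−3)·(−1) = −24 ≡ 9, so v_5 = 9^{−1} = 5 (mod 11).
  v = [1, 2, 1, 2, 5].
Step 2: syndromes of r = [2, 3, 10, 0, 6] (all sums mod 11).
  S_0 = Σ v_i r_i = 1·2 + 2·3 + 1·10 + 2·0 + 5·6 = 48 ≡ 4.
  S_1 = Σ v_i α_i r_i = 1·10·2 + 2·1·3 + 1·5·10 + 2·3·0 + 5·2·6 = 136 ≡ 4.
  α_i^2 mod 11 = [1, 1, 3, 9, 4].
  S_2 = Σ v_i α_i^2 r_i = 1·1·2 + 2·1·3 + 1·3·10 + 2·9·0 + 5·4·6 = 158 ≡ 4.
  S = (4, 4, 4) ≠ 0, so r is not a codeword (an error is present).
Step 3: locate the error. For a single error e at position i, S_ℓ = v_i·e·α_i^ℓ, so α_err = S_1/S_0.
  S_0^{−1} = 4^{−1} = 3 (mod 11), so α_err = 4·3 = 12 ≡ 1 = α_2. Error position i = 2.
  Consistency check: S_2/S_1 = 4·3 = 12 ≡ 1 = α_err ✓ (single-error assumption holds).
Step 4: error magnitude e = S_0/v_2 = S_0·∏_{j≠2}(α_2 − α_j) = 4·6 = 24 ≡ 2 (mod 11).
Step 5: correct position 2: c_2 = r_2 − e = 3 − 2 ≡ 1 (mod 11). Hence c = [2, 1, 10, 0, 6].
  Check: interpolating c through the α_i gives m(x) = 7 + 5·x (degree < 2) with m(α_i) = c_i for every i, so c is indeed a codeword.


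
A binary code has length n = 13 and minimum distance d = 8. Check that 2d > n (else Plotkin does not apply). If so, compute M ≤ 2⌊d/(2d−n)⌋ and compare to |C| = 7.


Plotkin bound M ≤ 4; given |C| = 7 > bound (violated).

Check applicability: 2d = 16, n = 13.
2d − n = 3 > 0, so Plotkin applies.
Compute d/(2d−n) = 8/3 ≈ 2.6667.
⌊d/(2d−n)⌋ = 2.
Plotkin bound: M ≤ 2·2 = 4.
Given |C| = 7, check: VIOLATED.
This |C| is above the Plotkin bound, so no binary code with n = 13, d = 8 and 7 codewords exists.


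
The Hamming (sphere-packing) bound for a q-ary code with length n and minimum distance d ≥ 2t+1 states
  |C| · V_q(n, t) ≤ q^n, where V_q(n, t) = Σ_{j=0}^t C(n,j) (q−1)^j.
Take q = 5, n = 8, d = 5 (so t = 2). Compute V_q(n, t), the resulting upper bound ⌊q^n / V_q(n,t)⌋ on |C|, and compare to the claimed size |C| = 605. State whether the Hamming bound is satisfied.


V_q(n, t) = 481, q^n = 390625, Hamming bound = 812, |C| = 605 ≤ bound (satisfied).

Step 1: Compute V_q(n, t) = Σ_{j=0}^2 C(n, j) (q−1)^j.
  j = 0: C(8,0)·(4)^0 = 1·1 = 1.
  j = 1: C(8,1)·(4)^1 = 8·4 = 32.
  j = 2: C(8,2)·(4)^2 = 28·16 = 448.
  V_q(n, t) = 1 + 32 + 448 = 481.
Step 2: q^n = 5^8 = 390625.
Step 3: Hamming bound ⌊q^n / V_q(n,t)⌋ = ⌊390625/481⌋ = 812.
Step 4: Compare |C| = 605 to 812: satisfied.
The claimed |C| lies below the Hamming bound.


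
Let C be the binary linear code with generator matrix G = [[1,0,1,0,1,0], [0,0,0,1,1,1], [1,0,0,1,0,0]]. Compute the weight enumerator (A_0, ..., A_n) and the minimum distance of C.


Weight distribution: A_0 = 1, A_2 = 2, A_3 = 4, A_4 = 1. Minimum distance d = 2.

Enumerate all 2^3 = 8 messages m ∈ F_2^3.
For each, compute codeword c = mG in F_2^6, then tally its weight.
  m = 000 → c = 000000, weight = 0.
  m = 100 → c = 101010, weight = 3.
  m = 010 → c = 000111, weight = 3.
  m = 110 → c = 101101, weight = 4.
  m = 001 → c = 100100, weight = 2.
  m = 101 → c = 001110, weight = 3.
  m = 011 → c = 100011, weight = 3.
  m = 111 → c = 001001, weight = 2.
Tally weights:
  weight 0: 1 codewords.
  weight 2: 2 codewords.
  weight 3: 4 codewords.
  weight 4: 1 codewords.
Minimum distance d = smallest w > 0 with A_w > 0 = 2.
Sanity: Σ A_w = 8 = 2^3 = 8 ✓.


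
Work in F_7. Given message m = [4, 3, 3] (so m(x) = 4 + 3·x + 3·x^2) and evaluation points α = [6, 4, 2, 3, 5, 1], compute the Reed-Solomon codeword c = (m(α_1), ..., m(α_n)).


c = [4, 1, 1, 5, 3, 3]

Message polynomial: m(x) = 4 + 3·x + 3·x^2 (mod 7).
For each evaluation point α_i, compute m(α_i) mod 7:
  α_1 = 6: Horner steps 3 → 0 → 4, so m(6) = 4.
  α_2 = 4: Horner steps 3 → 1 → 1, so m(4) = 1.
  α_3 = 2: Horner steps 3 → 2 → 1, so m(2) = 1.
  α_4 = 3: Horner steps 3 → 5 → 5, so m(3) = 5.
  α_5 = 5: Horner steps 3 → 4 → 3, so m(5) = 3.
  α_6 = 1: Horner steps 3 → 6 → 3, so m(1) = 3.
Codeword c = [4, 1, 1, 5, 3, 3] ∈ F_7^6.


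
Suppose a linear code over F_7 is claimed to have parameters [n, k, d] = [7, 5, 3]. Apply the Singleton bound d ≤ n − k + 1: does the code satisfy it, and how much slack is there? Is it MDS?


Singleton RHS = n − k + 1 = 3, slack = 0, bound satisfied, MDS.

Singleton bound: d ≤ n − k + 1.
Here n = 7, k = 5, so n − k + 1 = 3.
Given d = 3, check d ≤ 3: YES.
Slack = (n − k + 1) − d = 0.
The code is MDS (slack = 0).
Description: the claimed parameters are [7, 5, 3]_7; such a code would be MDS (meets Singleton bound).


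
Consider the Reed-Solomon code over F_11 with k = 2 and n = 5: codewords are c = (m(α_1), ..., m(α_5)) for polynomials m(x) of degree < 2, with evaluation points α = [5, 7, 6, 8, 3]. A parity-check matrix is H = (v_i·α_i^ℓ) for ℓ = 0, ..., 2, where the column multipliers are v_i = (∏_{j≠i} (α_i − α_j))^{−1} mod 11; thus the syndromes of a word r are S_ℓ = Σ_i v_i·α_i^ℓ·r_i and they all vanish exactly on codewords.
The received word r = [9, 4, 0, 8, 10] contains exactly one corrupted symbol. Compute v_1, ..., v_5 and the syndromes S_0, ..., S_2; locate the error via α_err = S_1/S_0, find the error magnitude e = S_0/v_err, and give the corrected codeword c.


S = (9, 1, 5), error at position 1, error magnitude e = 2, c = [7, 4, 0, 8, 10].

Step 1: column multipliers v_i = (∏_{j≠i}(α_i − α_j))^{−1} mod 11.
  i = 1 (α = 5): (5−7)(5−6)(5−8)(5−3) = (−2)·(−1)·(−3)·2 = −12 ≡ 10, so v_1 = 10^{−1} = 10 (mod 11).
  i = 2 (α = 7): (7−5)(7−6)(7−8)(7−3) = 2·1·(−1)·4 = −8 ≡ 3, so v_2 = 3^{−1} = 4 (mod 11).
  i = 3 (α = 6): (6−5)(6−7)(6−8)(6−3) = 1·(−1)·(−2)·3 = 6 ≡ 6, so v_3 = 6^{−1} = 2 (mod 11).
  i = 4 (α = 8): (8−5)(8−7)(8−6)(8−3) = 3·1·2·5 = 30 ≡ 8, so v_4 = 8^{−1} = 7 (mod 11).
  i = 5 (α = 3): (3−5)(3−7)(3−6)(3−8) = (−2)·(−4)·(−3)·(−5) = 120 ≡ 10, so v_5 = 10^{−1} = 10 (mod 11).
  v = [10, 4, 2, 7, 10].
Step 2: syndromes of r = [9, 4, 0, 8, 10] (all sums mod 11).
  S_0 = Σ v_i r_i = 10·9 + 4·4 + 2·0 + 7·8 + 10·10 = 262 ≡ 9.
  S_1 = Σ v_i α_i r_i = 10·5·9 + 4·7·4 + 2·6·0 + 7·8·8 + 10·3·10 = 1310 ≡ 1.
  α_i^2 mod 11 = [3, 5, 3, 9, 9].
  S_2 = Σ v_i α_i^2 r_i = 10·3·9 + 4·5·4 + 2·3·0 + 7·9·8 + 10·9·10 = 1754 ≡ 5.
  S = (9, 1, 5) ≠ 0, so r is not a codeword (an error is present).
Step 3: locate the error. For a single error e at position i, S_ℓ = v_i·e·α_i^ℓ, so α_err = S_1/S_0.
  S_0^{−1} = 9^{−1} = 5 (mod 11), so α_err = 1·5 = 5 ≡ 5 = α_1. Error position i = 1.
  Consistency check: S_2/S_1 = 5·1 = 5 ≡ 5 = α_err ✓ (single-error assumption holds).
Step 4: error magnitude e = S_0/v_1 = S_0·∏_{j≠1}(α_1 − α_j) = 9·10 = 90 ≡ 2 (mod 11).
Step 5: correct position 1: c_1 = r_1 − e = 9 − 2 ≡ 7 (mod 11). Hence c = [7, 4, 0, 8, 10].
  Check: interpolating c through the α_i gives m(x) = 9 + 4·x (degree < 2) with m(α_i) = c_i for every i, so c is indeed a codeword.


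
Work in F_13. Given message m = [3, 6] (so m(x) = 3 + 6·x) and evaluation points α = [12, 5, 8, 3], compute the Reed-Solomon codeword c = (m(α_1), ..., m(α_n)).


c = [10, 7, 12, 8]

Message polynomial: m(x) = 3 + 6·x (mod 13).
For each evaluation point α_i, compute m(α_i) mod 13:
  α_1 = 12: Horner steps 6 → 10, so m(12) = 10.
  α_2 = 5: Horner steps 6 → 7, so m(5) = 7.
  α_3 = 8: Horner steps 6 → 12, so m(8) = 12.
  α_4 = 3: Horner steps 6 → 8, so m(3) = 8.
Codeword c = [10, 7, 12, 8] ∈ F_13^4.


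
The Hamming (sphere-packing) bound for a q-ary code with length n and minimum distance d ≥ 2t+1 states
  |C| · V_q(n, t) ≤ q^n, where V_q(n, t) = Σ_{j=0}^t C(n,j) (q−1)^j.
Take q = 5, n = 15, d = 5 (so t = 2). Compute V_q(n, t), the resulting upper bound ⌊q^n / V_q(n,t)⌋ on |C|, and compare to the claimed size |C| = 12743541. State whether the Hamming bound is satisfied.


V_q(n, t) = 1741, q^n = 30517578125, Hamming bound = 17528764, |C| = 12743541 ≤ bound (satisfied).

Step 1: Compute V_q(n, t) = Σ_{j=0}^2 C(n, j) (q−1)^j.
  j = 0: C(15,0)·(4)^0 = 1·1 = 1.
  j = 1: C(15,1)·(4)^1 = 15·4 = 60.
  j = 2: C(15,2)·(4)^2 = 105·16 = 1680.
  V_q(n, t) = 1 + 60 + 1680 = 1741.
Step 2: q^n = 5^15 = 30517578125.
Step 3: Hamming bound ⌊q^n / V_q(n,t)⌋ = ⌊30517578125/1741⌋ = 17528764.
Step 4: Compare |C| = 12743541 to 17528764: satisfied.
The claimed |C| lies below the Hamming bound.


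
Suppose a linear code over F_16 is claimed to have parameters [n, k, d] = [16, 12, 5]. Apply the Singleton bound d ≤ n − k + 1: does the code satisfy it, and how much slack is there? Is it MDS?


Singleton RHS = n − k + 1 = 5, slack = 0, bound satisfied, MDS.

Singleton bound: d ≤ n − k + 1.
Here n = 16, k = 12, so n − k + 1 = 5.
Given d = 5, check d ≤ 5: YES.
Slack = (n − k + 1) − d = 0.
The code is MDS (slack = 0).
Description: the claimed parameters are [16, 12, 5]_16; such a code would be MDS (meets Singleton bound).


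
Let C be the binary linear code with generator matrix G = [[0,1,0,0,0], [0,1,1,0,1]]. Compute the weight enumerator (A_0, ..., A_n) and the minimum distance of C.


Weight distribution: A_0 = 1, A_1 = 1, A_2 = 1, A_3 = 1. Minimum distance d = 1.

Enumerate all 2^2 = 4 messages m ∈ F_2^2.
For each, compute codeword c = mG in F_2^5, then tally its weight.
  m = 00 → c = 00000, weight = 0.
  m = 10 → c = 01000, weight = 1.
  m = 01 → c = 01101, weight = 3.
  m = 11 → c = 00101, weight = 2.
Tally weights:
  weight 0: 1 codewords.
  weight 1: 1 codewords.
  weight 2: 1 codewords.
  weight 3: 1 codewords.
Minimum distance d = smallest w > 0 with A_w > 0 = 1.
Sanity: Σ A_w = 4 = 2^2 = 4 ✓.


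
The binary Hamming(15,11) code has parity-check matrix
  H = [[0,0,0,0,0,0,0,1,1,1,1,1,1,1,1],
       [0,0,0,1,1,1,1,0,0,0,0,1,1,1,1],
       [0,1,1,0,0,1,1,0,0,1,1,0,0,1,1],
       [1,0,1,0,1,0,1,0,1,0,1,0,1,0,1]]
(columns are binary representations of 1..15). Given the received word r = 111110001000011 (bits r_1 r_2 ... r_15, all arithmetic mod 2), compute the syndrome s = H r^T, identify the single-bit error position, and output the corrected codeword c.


s = (1, 0, 0, 1)^T, error position = 9, corrected codeword c = 111110000000011

Compute s = H r^T mod 2 one row at a time:
  s_1 = 0 + 1 + 0 + 0 + 0 + 0 + 1 + 1 = 3 ≡ 1 (mod 2).
  s_2 = 1 + 1 + 0 + 0 + 0 + 0 + 1 + 1 = 4 ≡ 0 (mod 2).
  s_3 = 1 + 1 + 0 + 0 + 0 + 0 + 1 + 1 = 4 ≡ 0 (mod 2).
  s_4 = 1 + 1 + 1 + 0 + 1 + 0 + 0 + 1 = 5 ≡ 1 (mod 2).
s = (1, 0, 0, 1)^T — this equals column 9 of H (binary 1001), so error is at position 9.
Correct: flip bit 9 of r = 111110001000011 to get c = 111110000000011.


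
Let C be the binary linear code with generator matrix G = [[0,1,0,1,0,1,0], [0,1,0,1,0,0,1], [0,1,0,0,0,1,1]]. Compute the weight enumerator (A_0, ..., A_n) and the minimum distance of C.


Weight distribution: A_0 = 1, A_1 = 1, A_2 = 3, A_3 = 3. Minimum distance d = 1.

Enumerate all 2^3 = 8 messages m ∈ F_2^3.
For each, compute codeword c = mG in F_2^7, then tally its weight.
  m = 000 → c = 0000000, weight = 0.
  m = 100 → c = 0101010, weight = 3.
  m = 010 → c = 0101001, weight = 3.
  m = 110 → c = 0000011, weight = 2.
  m = 001 → c = 0100011, weight = 3.
  m = 101 → c = 0001001, weight = 2.
  m = 011 → c = 0001010, weight = 2.
  m = 111 → c = 0100000, weight = 1.
Tally weights:
  weight 0: 1 codewords.
  weight 1: 1 codewords.
  weight 2: 3 codewords.
  weight 3: 3 codewords.
Minimum distance d = smallest w > 0 with A_w > 0 = 1.
Sanity: Σ A_w = 8 = 2^3 = 8 ✓.


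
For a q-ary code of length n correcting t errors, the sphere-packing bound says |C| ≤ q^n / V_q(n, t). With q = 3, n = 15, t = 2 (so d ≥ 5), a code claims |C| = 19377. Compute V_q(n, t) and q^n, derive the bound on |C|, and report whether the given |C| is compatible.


V_q(n, t) = 451, q^n = 14348907, Hamming bound = 31815, |C| = 19377 ≤ bound (satisfied).

Step 1: Compute V_q(n, t) = Σ_{j=0}^2 C(n, j) (q−1)^j.
  j = 0: C(15,0)·(2)^0 = 1·1 = 1.
  j = 1: C(15,1)·(2)^1 = 15·2 = 30.
  j = 2: C(15,2)·(2)^2 = 105·4 = 420.
  V_q(n, t) = 1 + 30 + 420 = 451.
Step 2: q^n = 3^15 = 14348907.
Step 3: Hamming bound ⌊q^n / V_q(n,t)⌋ = ⌊14348907/451⌋ = 31815.
Step 4: Compare |C| = 19377 to 31815: satisfied.
The claimed |C| lies below the Hamming bound.


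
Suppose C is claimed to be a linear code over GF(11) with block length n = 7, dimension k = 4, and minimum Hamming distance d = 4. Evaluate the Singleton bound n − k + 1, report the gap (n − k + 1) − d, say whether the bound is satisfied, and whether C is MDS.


Singleton RHS = n − k + 1 = 4, slack = 0, bound satisfied, MDS.

Singleton bound: d ≤ n − k + 1.
Here n = 7, k = 4, so n − k + 1 = 4.
Given d = 4, check d ≤ 4: YES.
Slack = (n − k + 1) − d = 0.
The code is MDS (slack = 0).
Description: the claimed parameters are [7, 4, 4]_11; such a code would be MDS (meets Singleton bound).


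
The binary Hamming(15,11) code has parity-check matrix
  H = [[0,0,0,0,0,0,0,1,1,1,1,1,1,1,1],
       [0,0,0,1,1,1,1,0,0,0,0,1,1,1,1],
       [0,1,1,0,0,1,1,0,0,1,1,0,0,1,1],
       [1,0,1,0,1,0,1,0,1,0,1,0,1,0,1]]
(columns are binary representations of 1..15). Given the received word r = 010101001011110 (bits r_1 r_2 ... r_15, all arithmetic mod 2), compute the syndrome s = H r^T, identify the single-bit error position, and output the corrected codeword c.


s = (1, 1, 0, 1)^T, error position = 13, corrected codeword c = 010101001011010

Compute s = H r^T mod 2 one row at a time:
  s_1 = 0 + 1 + 0 + 1 + 1 + 1 + 1 + 0 = 5 ≡ 1 (mod 2).
  s_2 = 1 + 0 + 1 + 0 + 1 + 1 + 1 + 0 = 5 ≡ 1 (mod 2).
  s_3 = 1 + 0 + 1 + 0 + 0 + 1 + 1 + 0 = 4 ≡ 0 (mod 2).
  s_4 = 0 + 0 + 0 + 0 + 1 + 1 + 1 + 0 = 3 ≡ 1 (mod 2).
s = (1, 1, 0, 1)^T — this equals column 13 of H (binary 1101), so error is at position 13.
Correct: flip bit 13 of r = 010101001011110 to get c = 010101001011010.


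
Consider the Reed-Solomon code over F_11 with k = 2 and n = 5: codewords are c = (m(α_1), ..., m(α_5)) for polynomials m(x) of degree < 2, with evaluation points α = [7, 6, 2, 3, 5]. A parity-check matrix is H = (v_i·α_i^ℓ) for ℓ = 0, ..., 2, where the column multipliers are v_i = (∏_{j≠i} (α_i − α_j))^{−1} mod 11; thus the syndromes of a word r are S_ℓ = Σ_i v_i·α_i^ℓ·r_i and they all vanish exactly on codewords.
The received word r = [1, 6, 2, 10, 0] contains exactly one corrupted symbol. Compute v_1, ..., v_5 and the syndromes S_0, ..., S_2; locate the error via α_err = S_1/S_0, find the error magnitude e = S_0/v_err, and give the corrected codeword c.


S = (4, 8, 5), error at position 3, error magnitude e = 9, c = [1, 6, 4, 10, 0].

Step 1: column multipliers v_i = (∏_{j≠i}(α_i − α_j))^{−1} mod 11.
  i = 1 (α = 7): (7−6)(7−2)(7−3)(7−5) = 1·5·4·2 = 40 ≡ 7, so v_1 = 7^{−1} = 8 (mod 11).
  i = 2 (α = 6): (6−7)(6−2)(6−3)(6−5) = (−1)·4·3·1 = −12 ≡ 10, so v_2 = 10^{−1} = 10 (mod 11).
  i = 3 (α = 2): (2−7)(2−6)(2−3)(2−5) = (−5)·(−4)·(−1)·(−3) = 60 ≡ 5, so v_3 = 5^{−1} = 9 (mod 11).
  i = 4 (α = 3): (3−7)(3−6)(3−2)(3−5) = (−4)·(−3)·1·(−2) = −24 ≡ 9, so v_4 = 9^{−1} = 5 (mod 11).
  i = 5 (α = 5): (5−7)(5−6)(5−2)(5−3) = (−2)·(−1)·3·2 = 12 ≡ 1, so v_5 = 1^{−1} = 1 (mod 11).
  v = [8, 10, 9, 5, 1].
Step 2: syndromes of r = [1, 6, 2, 10, 0] (all sums mod 11).
  S_0 = Σ v_i r_i = 8·1 + 10·6 + 9·2 + 5·10 + 1·0 = 136 ≡ 4.
  S_1 = Σ v_i α_i r_i = 8·7·1 + 10·6·6 + 9·2·2 + 5·3·10 + 1·5·0 = 602 ≡ 8.
  α_i^2 mod 11 = [5, 3, 4, 9, 3].
  S_2 = Σ v_i α_i^2 r_i = 8·5·1 + 10·3·6 + 9·4·2 + 5·9·10 + 1·3·0 = 742 ≡ 5.
  S = (4, 8, 5) ≠ 0, so r is not a codeword (an error is present).
Step 3: locate the error. For a single error e at position i, S_ℓ = v_i·e·α_i^ℓ, so α_err = S_1/S_0.
  S_0^{−1} = 4^{−1} = 3 (mod 11), so α_err = 8·3 = 24 ≡ 2 = α_3. Error position i = 3.
  Consistency check: S_2/S_1 = 5·7 = 35 ≡ 2 = α_err ✓ (single-error assumption holds).
Step 4: error magnitude e = S_0/v_3 = S_0·∏_{j≠3}(α_3 − α_j) = 4·5 = 20 ≡ 9 (mod 11).
Step 5: correct position 3: c_3 = r_3 − e = 2 − 9 ≡ 4 (mod 11). Hence c = [1, 6, 4, 10, 0].
  Check: interpolating c through the α_i gives m(x) = 3 + 6·x (degree < 2) with m(α_i) = c_i for every i, so c is indeed a codeword.


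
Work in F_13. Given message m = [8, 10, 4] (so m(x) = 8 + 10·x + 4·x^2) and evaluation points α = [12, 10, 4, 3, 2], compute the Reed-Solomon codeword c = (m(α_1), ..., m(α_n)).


c = [2, 1, 8, 9, 5]

Message polynomial: m(x) = 8 + 10·x + 4·x^2 (mod 13).
For each evaluation point α_i, compute m(α_i) mod 13:
  α_1 = 12: Horner steps 4 → 6 → 2, so m(12) = 2.
  α_2 = 10: Horner steps 4 → 11 → 1, so m(10) = 1.
  α_3 = 4: Horner steps 4 → 0 → 8, so m(4) = 8.
  α_4 = 3: Horner steps 4 → 9 → 9, so m(3) = 9.
  α_5 = 2: Horner steps 4 → 5 → 5, so m(2) = 5.
Codeword c = [2, 1, 8, 9, 5] ∈ F_13^5.


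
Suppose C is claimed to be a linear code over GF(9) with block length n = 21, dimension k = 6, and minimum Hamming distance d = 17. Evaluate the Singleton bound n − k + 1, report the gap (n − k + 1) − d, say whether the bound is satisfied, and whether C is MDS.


Singleton RHS = n − k + 1 = 16, slack = -1, bound violated (no such code; not MDS).

Singleton bound: d ≤ n − k + 1.
Here n = 21, k = 6, so n − k + 1 = 16.
Given d = 17, check d ≤ 16: NO.
Slack = (n − k + 1) − d = -1.
The slack is negative: d = 17 exceeds n − k + 1 = 16 by 1, so the Singleton bound is violated and no linear [21, 6, 17]_9 code can exist. In particular it is not MDS (MDS requires d = n − k + 1 exactly).
Description: the claimed parameters are [21, 6, 17]_9; such a code would be impossible (violates the Singleton bound).


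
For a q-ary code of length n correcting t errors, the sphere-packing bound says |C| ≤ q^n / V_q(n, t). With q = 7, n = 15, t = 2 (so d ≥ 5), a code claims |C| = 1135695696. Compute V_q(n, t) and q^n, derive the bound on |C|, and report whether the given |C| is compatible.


V_q(n, t) = 3871, q^n = 4747561509943, Hamming bound = 1226443169, |C| = 1135695696 ≤ bound (satisfied).

Step 1: Compute V_q(n, t) = Σ_{j=0}^2 C(n, j) (q−1)^j.
  j = 0: C(15,0)·(6)^0 = 1·1 = 1.
  j = 1: C(15,1)·(6)^1 = 15·6 = 90.
  j = 2: C(15,2)·(6)^2 = 105·36 = 3780.
  V_q(n, t) = 1 + 90 + 3780 = 3871.
Step 2: q^n = 7^15 = 4747561509943.
Step 3: Hamming bound ⌊q^n / V_q(n,t)⌋ = ⌊4747561509943/3871⌋ = 1226443169.
Step 4: Compare |C| = 1135695696 to 1226443169: satisfied.
The claimed |C| lies below the Hamming bound.


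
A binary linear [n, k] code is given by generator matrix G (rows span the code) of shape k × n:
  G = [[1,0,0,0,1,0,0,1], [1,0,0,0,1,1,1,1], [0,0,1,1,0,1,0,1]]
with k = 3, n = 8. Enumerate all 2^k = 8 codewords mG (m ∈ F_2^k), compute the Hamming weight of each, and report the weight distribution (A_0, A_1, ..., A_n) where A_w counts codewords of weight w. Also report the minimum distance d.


Weight distribution: A_0 = 1, A_2 = 1, A_3 = 1, A_4 = 2, A_5 = 3. Minimum distance d = 2.

Enumerate all 2^3 = 8 messages m ∈ F_2^3.
For each, compute codeword c = mG in F_2^8, then tally its weight.
  m = 000 → c = 00000000, weight = 0.
  m = 100 → c = 10001001, weight = 3.
  m = 010 → c = 10001111, weight = 5.
  m = 110 → c = 00000110, weight = 2.
  m = 001 → c = 00110101, weight = 4.
  m = 101 → c = 10111100, weight = 5.
  m = 011 → c = 10111010, weight = 5.
  m = 111 → c = 00110011, weight = 4.
Tally weights:
  weight 0: 1 codewords.
  weight 2: 1 codewords.
  weight 3: 1 codewords.
  weight 4: 2 codewords.
  weight 5: 3 codewords.
Minimum distance d = smallest w > 0 with A_w > 0 = 2.
Sanity: Σ A_w = 8 = 2^3 = 8 ✓.


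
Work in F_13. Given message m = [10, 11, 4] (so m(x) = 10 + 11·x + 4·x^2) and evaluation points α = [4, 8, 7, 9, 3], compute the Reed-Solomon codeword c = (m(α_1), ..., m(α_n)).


c = [1, 3, 10, 4, 1]

Message polynomial: m(x) = 10 + 11·x + 4·x^2 (mod 13).
For each evaluation point α_i, compute m(α_i) mod 13:
  α_1 = 4: Horner steps 4 → 1 → 1, so m(4) = 1.
  α_2 = 8: Horner steps 4 → 4 → 3, so m(8) = 3.
  α_3 = 7: Horner steps 4 → 0 → 10, so m(7) = 10.
  α_4 = 9: Horner steps 4 → 8 → 4, so m(9) = 4.
  α_5 = 3: Horner steps 4 → 10 → 1, so m(3) = 1.
Codeword c = [1, 3, 10, 4, 1] ∈ F_13^5.


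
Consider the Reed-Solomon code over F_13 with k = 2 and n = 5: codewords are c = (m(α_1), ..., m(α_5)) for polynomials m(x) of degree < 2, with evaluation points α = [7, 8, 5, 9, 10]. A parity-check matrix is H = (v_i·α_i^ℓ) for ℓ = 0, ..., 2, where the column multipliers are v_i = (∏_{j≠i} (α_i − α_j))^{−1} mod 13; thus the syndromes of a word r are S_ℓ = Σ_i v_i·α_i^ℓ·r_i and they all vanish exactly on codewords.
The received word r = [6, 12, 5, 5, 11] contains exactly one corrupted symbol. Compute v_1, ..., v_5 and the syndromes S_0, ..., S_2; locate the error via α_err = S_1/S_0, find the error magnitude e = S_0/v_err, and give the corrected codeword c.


S = (8, 1, 5), error at position 3, error magnitude e = 11, c = [6, 12, 7, 5, 11].

Step 1: column multipliers v_i = (∏_{j≠i}(α_i − α_j))^{−1} mod 13.
  i = 1 (α = 7): (7−8)(7−5)(7−9)(7−10) = (−1)·2·(−2)·(−3) = −12 ≡ 1, so v_1 = 1^{−1} = 1 (mod 13).
  i = 2 (α = 8): (8−7)(8−5)(8−9)(8−10) = 1·3·(−1)·(−2) = 6 ≡ 6, so v_2 = 6^{−1} = 11 (mod 13).
  i = 3 (α = 5): (5−7)(5−8)(5−9)(5−10) = (−2)·(−3)·(−4)·(−5) = 120 ≡ 3, so v_3 = 3^{−1} = 9 (mod 13).
  i = 4 (α = 9): (9−7)(9−8)(9−5)(9−10) = 2·1·4·(−1) = −8 ≡ 5, so v_4 = 5^{−1} = 8 (mod 13).
  i = 5 (α = 10): (10−7)(10−8)(10−5)(10−9) = 3·2·5·1 = 30 ≡ 4, so v_5 = 4^{−1} = 10 (mod 13).
  v = [1, 11, 9, 8, 10].
Step 2: syndromes of r = [6, 12, 5, 5, 11] (all sums mod 13).
  S_0 = Σ v_i r_i = 1·6 + 11·12 + 9·5 + 8·5 + 10·11 = 333 ≡ 8.
  S_1 = Σ v_i α_i r_i = 1·7·6 + 11·8·12 + 9·5·5 + 8·9·5 + 10·10·11 = 2783 ≡ 1.
  α_i^2 mod 13 = [10, 12, 12, 3, 9].
  S_2 = Σ v_i α_i^2 r_i = 1·10·6 + 11·12·12 + 9·12·5 + 8·3·5 + 10·9·11 = 3294 ≡ 5.
  S = (8, 1, 5) ≠ 0, so r is not a codeword (an error is present).
Step 3: locate the error. For a single error e at position i, S_ℓ = v_i·e·α_i^ℓ, so α_err = S_1/S_0.
  S_0^{−1} = 8^{−1} = 5 (mod 13), so α_err = 1·5 = 5 ≡ 5 = α_3. Error position i = 3.
  Consistency check: S_2/S_1 = 5·1 = 5 ≡ 5 = α_err ✓ (single-error assumption holds).
Step 4: error magnitude e = S_0/v_3 = S_0·∏_{j≠3}(α_3 − α_j) = 8·3 = 24 ≡ 11 (mod 13).
Step 5: correct position 3: c_3 = r_3 − e = 5 − 11 ≡ 7 (mod 13). Hence c = [6, 12, 7, 5, 11].
  Check: interpolating c through the α_i gives m(x) = 3 + 6·x (degree < 2) with m(α_i) = c_i for every i, so c is indeed a codeword.


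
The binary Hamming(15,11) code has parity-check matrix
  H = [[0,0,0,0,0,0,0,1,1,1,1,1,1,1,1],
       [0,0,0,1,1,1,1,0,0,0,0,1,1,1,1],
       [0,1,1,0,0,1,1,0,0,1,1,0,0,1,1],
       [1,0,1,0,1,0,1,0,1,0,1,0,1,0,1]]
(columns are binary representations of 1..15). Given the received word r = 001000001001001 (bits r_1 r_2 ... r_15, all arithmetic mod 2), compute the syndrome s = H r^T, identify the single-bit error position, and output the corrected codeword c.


s = (1, 0, 0, 1)^T, error position = 9, corrected codeword c = 001000000001001

Compute s = H r^T mod 2 one row at a time:
  s_1 = 0 + 1 + 0 + 0 + 1 + 0 + 0 + 1 = 3 ≡ 1 (mod 2).
  s_2 = 0 + 0 + 0 + 0 + 1 + 0 + 0 + 1 = 2 ≡ 0 (mod 2).
  s_3 = 0 + 1 + 0 + 0 + 0 + 0 + 0 + 1 = 2 ≡ 0 (mod 2).
  s_4 = 0 + 1 + 0 + 0 + 1 + 0 + 0 + 1 = 3 ≡ 1 (mod 2).
s = (1, 0, 0, 1)^T — this equals column 9 of H (binary 1001), so error is at position 9.
Correct: flip bit 9 of r = 001000001001001 to get c = 001000000001001.


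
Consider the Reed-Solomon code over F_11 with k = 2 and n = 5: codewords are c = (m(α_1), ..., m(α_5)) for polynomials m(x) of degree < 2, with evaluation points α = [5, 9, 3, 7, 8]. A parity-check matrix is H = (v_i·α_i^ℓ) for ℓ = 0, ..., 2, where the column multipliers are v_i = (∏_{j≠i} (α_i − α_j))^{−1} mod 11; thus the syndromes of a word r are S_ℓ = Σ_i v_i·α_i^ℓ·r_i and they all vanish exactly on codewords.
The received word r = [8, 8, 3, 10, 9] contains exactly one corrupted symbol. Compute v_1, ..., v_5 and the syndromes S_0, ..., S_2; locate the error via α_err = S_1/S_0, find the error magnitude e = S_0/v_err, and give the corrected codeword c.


S = (1, 5, 3), error at position 1, error magnitude e = 7, c = [1, 8, 3, 10, 9].

Step 1: column multipliers v_i = (∏_{j≠i}(α_i − α_j))^{−1} mod 11.
  i = 1 (α = 5): (5−9)(5−3)(5−7)(5−8) = (−4)·2·(−2)·(−3) = −48 ≡ 7, so v_1 = 7^{−1} = 8 (mod 11).
  i = 2 (α = 9): (9−5)(9−3)(9−7)(9−8) = 4·6·2·1 = 48 ≡ 4, so v_2 = 4^{−1} = 3 (mod 11).
  i = 3 (α = 3): (3−5)(3−9)(3−7)(3−8) = (−2)·(−6)·(−4)·(−5) = 240 ≡ 9, so v_3 = 9^{−1} = 5 (mod 11).
  i = 4 (α = 7): (7−5)(7−9)(7−3)(7−8) = 2·(−2)·4·(−1) = 16 ≡ 5, so v_4 = 5^{−1} = 9 (mod 11).
  i = 5 (α = 8): (8−5)(8−9)(8−3)(8−7) = 3·(−1)·5·1 = −15 ≡ 7, so v_5 = 7^{−1} = 8 (mod 11).
  v = [8, 3, 5, 9, 8].
Step 2: syndromes of r = [8, 8, 3, 10, 9] (all sums mod 11).
  S_0 = Σ v_i r_i = 8·8 + 3·8 + 5·3 + 9·10 + 8·9 = 265 ≡ 1.
  S_1 = Σ v_i α_i r_i = 8·5·8 + 3·9·8 + 5·3·3 + 9·7·10 + 8·8·9 = 1787 ≡ 5.
  α_i^2 mod 11 = [3, 4, 9, 5, 9].
  S_2 = Σ v_i α_i^2 r_i = 8·3·8 + 3·4·8 + 5·9·3 + 9·5·10 + 8·9·9 = 1521 ≡ 3.
  S = (1, 5, 3) ≠ 0, so r is not a codeword (an error is present).
Step 3: locate the error. For a single error e at position i, S_ℓ = v_i·e·α_i^ℓ, so α_err = S_1/S_0.
  S_0^{−1} = 1^{−1} = 1 (mod 11), so α_err = 5·1 = 5 ≡ 5 = α_1. Error position i = 1.
  Consistency check: S_2/S_1 = 3·9 = 27 ≡ 5 = α_err ✓ (single-error assumption holds).
Step 4: error magnitude e = S_0/v_1 = S_0·∏_{j≠1}(α_1 − α_j) = 1·7 = 7 ≡ 7 (mod 11).
Step 5: correct position 1: c_1 = r_1 − e = 8 − 7 ≡ 1 (mod 11). Hence c = [1, 8, 3, 10, 9].
  Check: interpolating c through the α_i gives m(x) = 6 + 10·x (degree < 2) with m(α_i) = c_i for every i, so c is indeed a codeword.


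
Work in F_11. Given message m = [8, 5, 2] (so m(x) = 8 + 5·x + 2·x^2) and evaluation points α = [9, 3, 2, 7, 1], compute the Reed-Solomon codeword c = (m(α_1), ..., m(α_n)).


c = [6, 8, 4, 9, 4]

Message polynomial: m(x) = 8 + 5·x + 2·x^2 (mod 11).
For each evaluation point α_i, compute m(α_i) mod 11:
  α_1 = 9: Horner steps 2 → 1 → 6, so m(9) = 6.
  α_2 = 3: Horner steps 2 → 0 → 8, so m(3) = 8.
  α_3 = 2: Horner steps 2 → 9 → 4, so m(2) = 4.
  α_4 = 7: Horner steps 2 → 8 → 9, so m(7) = 9.
  α_5 = 1: Horner steps 2 → 7 → 4, so m(1) = 4.
Codeword c = [6, 8, 4, 9, 4] ∈ F_11^5.


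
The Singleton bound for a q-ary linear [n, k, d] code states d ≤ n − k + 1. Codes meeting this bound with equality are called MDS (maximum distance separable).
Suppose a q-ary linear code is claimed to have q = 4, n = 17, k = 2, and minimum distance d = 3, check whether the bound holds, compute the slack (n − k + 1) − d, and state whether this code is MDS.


Singleton RHS = n − k + 1 = 16, slack = 13, bound satisfied, not MDS.

Singleton bound: d ≤ n − k + 1.
Here n = 17, k = 2, so n − k + 1 = 16.
Given d = 3, check d ≤ 16: YES.
Slack = (n − k + 1) − d = 13.
The code is NOT MDS (slack = 13 > 0).
Description: the claimed parameters are [17, 2, 3]_4; such a code would be non-MDS.
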